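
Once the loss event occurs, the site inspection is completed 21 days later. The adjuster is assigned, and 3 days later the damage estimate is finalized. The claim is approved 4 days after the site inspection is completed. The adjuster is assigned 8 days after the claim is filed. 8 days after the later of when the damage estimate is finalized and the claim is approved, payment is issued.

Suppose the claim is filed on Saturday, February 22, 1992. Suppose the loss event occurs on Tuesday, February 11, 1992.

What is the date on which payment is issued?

The claim is filed: Feb 22, 1992.
The adjuster is assigned: Feb 22, 1992 + 8 days = Mar 1, 1992.
The damage estimate is finalized: Mar 1, 1992 + 3 days = Mar 4, 1992.
The loss event occurs: Feb 11, 1992.
The site inspection is completed: Feb 11, 1992 + 21 days = Mar 3, 1992.
The claim is approved: Mar 3, 1992 + 4 days = Mar 7, 1992.
Both prerequisites met — the damage estimate is finalized (Mar 4, 1992), the claim is approved (Mar 7, 1992); the later is Mar 7, 1992.
Payment is issued: Mar 7, 1992 + 8 days = Mar 15, 1992.

Sunday, March 15, 1992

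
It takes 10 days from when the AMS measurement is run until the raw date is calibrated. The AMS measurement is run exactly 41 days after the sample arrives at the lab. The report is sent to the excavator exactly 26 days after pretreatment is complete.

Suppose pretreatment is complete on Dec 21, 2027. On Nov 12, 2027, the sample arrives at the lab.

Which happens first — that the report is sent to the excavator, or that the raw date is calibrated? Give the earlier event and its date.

The raw date is calibrated — Jan 2, 2028

Pretreatment is complete: Dec 21, 2027.
The report is sent to the excavator: Dec 21, 2027 + 26 days = Jan 16, 2028.
The sample arrives at the lab: Nov 12, 2027.
The AMS measurement is run: Nov 12, 2027 + 41 days = Dec 23, 2027.
The raw date is calibrated: Dec 23, 2027 + 10 days = Jan 2, 2028.
Comparing: the report is sent to the excavator on Jan 16, 2028 vs the raw date is calibrated on Jan 2, 2028. Earlier: the raw date is calibrated.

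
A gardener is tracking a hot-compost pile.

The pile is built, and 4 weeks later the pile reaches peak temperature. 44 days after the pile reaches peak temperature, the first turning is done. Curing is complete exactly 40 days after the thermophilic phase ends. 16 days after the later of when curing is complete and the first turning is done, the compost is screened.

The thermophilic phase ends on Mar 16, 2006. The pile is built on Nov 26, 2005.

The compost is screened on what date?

May 11, 2006

The thermophilic phase ends: Mar 16, 2006.
Curing is complete: Mar 16, 2006 + 40 days = Apr 25, 2006.
The pile is built: Nov 26, 2005.
The pile reaches peak temperature: Nov 26, 2005 + 4 weeks = Dec 24, 2005.
The first turning is done: Dec 24, 2005 + 44 days = Feb 6, 2006.
Both prerequisites met — curing is complete (Apr 25, 2006), the first turning is done (Feb 6, 2006); the later is Apr 25, 2006.
The compost is screened: Apr 25, 2006 + 16 days = May 11, 2006.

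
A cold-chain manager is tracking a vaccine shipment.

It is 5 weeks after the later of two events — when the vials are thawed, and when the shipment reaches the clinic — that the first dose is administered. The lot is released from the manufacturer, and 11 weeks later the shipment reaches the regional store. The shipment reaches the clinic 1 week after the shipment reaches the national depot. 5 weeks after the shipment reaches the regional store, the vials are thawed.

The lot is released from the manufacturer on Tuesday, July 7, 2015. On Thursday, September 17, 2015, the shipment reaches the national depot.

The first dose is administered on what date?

The lot is released from the manufacturer: Jul 7, 2015.
The shipment reaches the regional store: Jul 7, 2015 + 11 weeks = Sep 22, 2015.
The vials are thawed: Sep 22, 2015 + 5 weeks = Oct 27, 2015.
The shipment reaches the national depot: Sep 17, 2015.
The shipment reaches the clinic: Sep 17, 2015 + 1 week = Sep 24, 2015.
Both prerequisites met — the vials are thawed (Oct 27, 2015), the shipment reaches the clinic (Sep 24, 2015); the later is Oct 27, 2015.
The first dose is administered: Oct 27, 2015 + 5 weeks = Dec 1, 2015.

Tuesday, December 1, 2015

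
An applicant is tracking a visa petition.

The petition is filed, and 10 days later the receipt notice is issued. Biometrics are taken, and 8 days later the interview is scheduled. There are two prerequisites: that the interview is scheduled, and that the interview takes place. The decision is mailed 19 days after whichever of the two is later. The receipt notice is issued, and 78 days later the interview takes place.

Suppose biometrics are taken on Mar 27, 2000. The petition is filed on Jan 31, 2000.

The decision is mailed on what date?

Biometrics are taken: Mar 27, 2000.
The interview is scheduled: Mar 27, 2000 + 8 days = Apr 4, 2000.
The petition is filed: Jan 31, 2000.
The receipt notice is issued: Jan 31, 2000 + 10 days = Feb 10, 2000.
The interview takes place: Feb 10, 2000 + 78 days = Apr 28, 2000.
Both prerequisites met — the interview is scheduled (Apr 4, 2000), the interview takes place (Apr 28, 2000); the later is Apr 28, 2000.
The decision is mailed: Apr 28, 2000 + 19 days = May 17, 2000.

May 17, 2000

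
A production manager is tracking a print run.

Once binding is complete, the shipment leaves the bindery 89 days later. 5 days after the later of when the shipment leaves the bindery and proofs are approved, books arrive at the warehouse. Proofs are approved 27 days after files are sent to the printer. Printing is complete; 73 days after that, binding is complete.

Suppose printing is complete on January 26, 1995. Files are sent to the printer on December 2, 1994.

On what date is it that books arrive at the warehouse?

July 12, 1995

Printing is complete: Jan 26, 1995.
Binding is complete: Jan 26, 1995 + 73 days = Apr 9, 1995.
The shipment leaves the bindery: Apr 9, 1995 + 89 days = Jul 7, 1995.
Files are sent to the printer: Dec 2, 1994.
Proofs are approved: Dec 2, 1994 + 27 days = Dec 29, 1994.
Both prerequisites met — the shipment leaves the bindery (Jul 7, 1995), proofs are approved (Dec 29, 1994); the later is Jul 7, 1995.
Books arrive at the warehouse: Jul 7, 1995 + 5 days = Jul 12, 1995.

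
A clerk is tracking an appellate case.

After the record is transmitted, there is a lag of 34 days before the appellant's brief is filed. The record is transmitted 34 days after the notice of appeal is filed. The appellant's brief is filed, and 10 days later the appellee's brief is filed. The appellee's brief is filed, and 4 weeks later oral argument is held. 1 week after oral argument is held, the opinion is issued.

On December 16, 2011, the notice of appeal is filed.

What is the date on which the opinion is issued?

April 7, 2012

The notice of appeal is filed: Dec 16, 2011.
The record is transmitted: Dec 16, 2011 + 34 days = Jan 19, 2012.
The appellant's brief is filed: Jan 19, 2012 + 34 days = Feb 22, 2012.
The appellee's brief is filed: Feb 22, 2012 + 10 days = Mar 3, 2012.
Oral argument is held: Mar 3, 2012 + 4 weeks = Mar 31, 2012.
The opinion is issued: Mar 31, 2012 + 1 week = Apr 7, 2012.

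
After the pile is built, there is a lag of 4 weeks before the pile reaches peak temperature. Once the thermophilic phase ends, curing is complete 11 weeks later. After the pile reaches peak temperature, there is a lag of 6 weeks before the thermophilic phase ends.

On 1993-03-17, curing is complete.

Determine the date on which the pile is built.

1992-10-21

Curing is complete: Mar 17, 1993.
The thermophilic phase ends: Mar 17, 1993 − 11 weeks = Dec 30, 1992.
The pile reaches peak temperature: Dec 30, 1992 − 6 weeks = Nov 18, 1992.
The pile is built: Nov 18, 1992 − 4 weeks = Oct 21, 1992.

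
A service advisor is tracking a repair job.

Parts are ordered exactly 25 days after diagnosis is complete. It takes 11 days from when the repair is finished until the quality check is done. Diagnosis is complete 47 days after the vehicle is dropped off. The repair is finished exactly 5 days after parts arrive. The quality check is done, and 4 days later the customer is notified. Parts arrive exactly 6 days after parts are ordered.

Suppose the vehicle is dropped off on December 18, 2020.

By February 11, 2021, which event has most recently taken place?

The vehicle is dropped off: Dec 18, 2020.
Diagnosis is complete: Dec 18, 2020 + 47 days = Feb 3, 2021.
Parts are ordered: Feb 3, 2021 + 25 days = Feb 28, 2021.
Parts arrive: Feb 28, 2021 + 6 days = Mar 6, 2021.
The repair is finished: Mar 6, 2021 + 5 days = Mar 11, 2021.
The quality check is done: Mar 11, 2021 + 11 days = Mar 22, 2021.
The customer is notified: Mar 22, 2021 + 4 days = Mar 26, 2021.
Feb 11, 2021 falls between when diagnosis is complete (Feb 3, 2021) and when parts are ordered (Feb 28, 2021).

Diagnosis is complete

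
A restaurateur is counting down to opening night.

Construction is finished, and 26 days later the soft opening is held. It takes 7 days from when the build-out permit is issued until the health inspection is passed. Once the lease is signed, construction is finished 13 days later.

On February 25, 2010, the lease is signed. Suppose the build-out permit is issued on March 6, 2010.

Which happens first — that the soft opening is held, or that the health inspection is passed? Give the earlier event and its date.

The lease is signed: Feb 25, 2010.
Construction is finished: Feb 25, 2010 + 13 days = Mar 10, 2010.
The soft opening is held: Mar 10, 2010 + 26 days = Apr 5, 2010.
The build-out permit is issued: Mar 6, 2010.
The health inspection is passed: Mar 6, 2010 + 7 days = Mar 13, 2010.
Comparing: the soft opening is held on Apr 5, 2010 vs the health inspection is passed on Mar 13, 2010. Earlier: the health inspection is passed.

The health inspection is passed — March 13, 2010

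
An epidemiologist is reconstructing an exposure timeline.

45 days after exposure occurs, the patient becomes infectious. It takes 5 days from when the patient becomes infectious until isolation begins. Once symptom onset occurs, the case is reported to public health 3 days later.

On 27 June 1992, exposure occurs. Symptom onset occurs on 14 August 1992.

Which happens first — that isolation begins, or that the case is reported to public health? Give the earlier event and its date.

Exposure occurs: Jun 27, 1992.
The patient becomes infectious: Jun 27, 1992 + 45 days = Aug 11, 1992.
Isolation begins: Aug 11, 1992 + 5 days = Aug 16, 1992.
Symptom onset occurs: Aug 14, 1992.
The case is reported to public health: Aug 14, 1992 + 3 days = Aug 17, 1992.
Comparing: isolation begins on Aug 16, 1992 vs the case is reported to public health on Aug 17, 1992. Earlier: isolation begins.

Isolation begins — 16 August 1992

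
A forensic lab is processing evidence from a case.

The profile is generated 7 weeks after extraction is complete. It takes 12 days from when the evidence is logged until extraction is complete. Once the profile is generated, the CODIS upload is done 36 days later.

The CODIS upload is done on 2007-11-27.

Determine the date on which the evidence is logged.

2007-08-22

The CODIS upload is done: Nov 27, 2007.
The profile is generated: Nov 27, 2007 − 36 days = Oct 22, 2007.
Extraction is complete: Oct 22, 2007 − 7 weeks = Sep 3, 2007.
The evidence is logged: Sep 3, 2007 − 12 days = Aug 22, 2007.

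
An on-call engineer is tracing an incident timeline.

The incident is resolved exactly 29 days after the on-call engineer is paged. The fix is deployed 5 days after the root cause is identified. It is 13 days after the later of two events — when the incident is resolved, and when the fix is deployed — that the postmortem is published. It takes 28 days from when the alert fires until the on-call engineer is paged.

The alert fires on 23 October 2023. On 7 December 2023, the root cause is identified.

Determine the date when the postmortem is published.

1 January 2024

The alert fires: Oct 23, 2023.
The on-call engineer is paged: Oct 23, 2023 + 28 days = Nov 20, 2023.
The incident is resolved: Nov 20, 2023 + 29 days = Dec 19, 2023.
The root cause is identified: Dec 7, 2023.
The fix is deployed: Dec 7, 2023 + 5 days = Dec 12, 2023.
Both prerequisites met — the incident is resolved (Dec 19, 2023), the fix is deployed (Dec 12, 2023); the later is Dec 19, 2023.
The postmortem is published: Dec 19, 2023 + 13 days = Jan 1, 2024.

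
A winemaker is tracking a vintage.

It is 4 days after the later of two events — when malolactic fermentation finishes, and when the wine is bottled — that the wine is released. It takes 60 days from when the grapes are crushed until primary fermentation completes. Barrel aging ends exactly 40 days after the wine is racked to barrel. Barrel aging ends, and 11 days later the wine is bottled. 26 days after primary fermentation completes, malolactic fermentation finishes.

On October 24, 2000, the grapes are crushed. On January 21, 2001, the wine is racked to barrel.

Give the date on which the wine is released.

The grapes are crushed: Oct 24, 2000.
Primary fermentation completes: Oct 24, 2000 + 60 days = Dec 23, 2000.
Malolactic fermentation finishes: Dec 23, 2000 + 26 days = Jan 18, 2001.
The wine is racked to barrel: Jan 21, 2001.
Barrel aging ends: Jan 21, 2001 + 40 days = Mar 2, 2001.
The wine is bottled: Mar 2, 2001 + 11 days = Mar 13, 2001.
Both prerequisites met — malolactic fermentation finishes (Jan 18, 2001), the wine is bottled (Mar 13, 2001); the later is Mar 13, 2001.
The wine is released: Mar 13, 2001 + 4 days = Mar 17, 2001.

March 17, 2001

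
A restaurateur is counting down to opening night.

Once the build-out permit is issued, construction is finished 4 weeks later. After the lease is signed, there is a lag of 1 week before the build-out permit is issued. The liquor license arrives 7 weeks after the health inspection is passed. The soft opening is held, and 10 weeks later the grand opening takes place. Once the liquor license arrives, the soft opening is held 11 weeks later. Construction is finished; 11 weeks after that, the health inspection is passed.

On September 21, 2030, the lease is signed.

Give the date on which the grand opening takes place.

July 26, 2031

The lease is signed: Sep 21, 2030.
The build-out permit is issued: Sep 21, 2030 + 1 week = Sep 28, 2030.
Construction is finished: Sep 28, 2030 + 4 weeks = Oct 26, 2030.
The health inspection is passed: Oct 26, 2030 + 11 weeks = Jan 11, 2031.
The liquor license arrives: Jan 11, 2031 + 7 weeks = Mar 1, 2031.
The soft opening is held: Mar 1, 2031 + 11 weeks = May 17, 2031.
The grand opening takes place: May 17, 2031 + 10 weeks = Jul 26, 2031.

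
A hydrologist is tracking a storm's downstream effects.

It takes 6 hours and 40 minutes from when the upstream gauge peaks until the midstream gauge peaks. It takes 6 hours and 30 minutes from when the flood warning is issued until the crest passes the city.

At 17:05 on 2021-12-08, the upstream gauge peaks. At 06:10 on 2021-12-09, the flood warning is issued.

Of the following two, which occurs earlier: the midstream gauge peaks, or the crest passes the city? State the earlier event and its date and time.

The upstream gauge peaks: 17:05 Dec 8, 2021.
The midstream gauge peaks: 17:05 Dec 8, 2021 + 6h40m = 23:45 Dec 8, 2021.
The flood warning is issued: 06:10 Dec 9, 2021.
The crest passes the city: 06:10 Dec 9, 2021 + 6h30m = 12:40 Dec 9, 2021.
Comparing: the midstream gauge peaks at 23:45 Dec 8, 2021 vs the crest passes the city at 12:40 Dec 9, 2021. Earlier: the midstream gauge peaks.

The midstream gauge peaks — 23:45 on 2021-12-08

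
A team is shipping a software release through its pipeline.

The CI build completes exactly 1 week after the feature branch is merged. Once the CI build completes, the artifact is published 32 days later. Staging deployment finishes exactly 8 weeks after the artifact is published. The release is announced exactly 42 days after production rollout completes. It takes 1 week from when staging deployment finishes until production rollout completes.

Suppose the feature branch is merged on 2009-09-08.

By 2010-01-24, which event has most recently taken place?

The feature branch is merged: Sep 8, 2009.
The CI build completes: Sep 8, 2009 + 1 week = Sep 15, 2009.
The artifact is published: Sep 15, 2009 + 32 days = Oct 17, 2009.
Staging deployment finishes: Oct 17, 2009 + 8 weeks = Dec 12, 2009.
Production rollout completes: Dec 12, 2009 + 1 week = Dec 19, 2009.
The release is announced: Dec 19, 2009 + 42 days = Jan 30, 2010.
Jan 24, 2010 falls between when production rollout completes (Dec 19, 2009) and when the release is announced (Jan 30, 2010).

Production rollout completes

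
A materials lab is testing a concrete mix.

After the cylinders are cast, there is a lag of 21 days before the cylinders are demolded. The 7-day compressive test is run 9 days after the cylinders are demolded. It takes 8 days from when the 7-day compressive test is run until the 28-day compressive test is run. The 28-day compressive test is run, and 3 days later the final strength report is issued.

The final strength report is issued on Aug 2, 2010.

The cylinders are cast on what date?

Jun 22, 2010

The final strength report is issued: Aug 2, 2010.
The 28-day compressive test is run: Aug 2, 2010 − 3 days = Jul 30, 2010.
The 7-day compressive test is run: Jul 30, 2010 − 8 days = Jul 22, 2010.
The cylinders are demolded: Jul 22, 2010 − 9 days = Jul 13, 2010.
The cylinders are cast: Jul 13, 2010 − 21 days = Jun 22, 2010.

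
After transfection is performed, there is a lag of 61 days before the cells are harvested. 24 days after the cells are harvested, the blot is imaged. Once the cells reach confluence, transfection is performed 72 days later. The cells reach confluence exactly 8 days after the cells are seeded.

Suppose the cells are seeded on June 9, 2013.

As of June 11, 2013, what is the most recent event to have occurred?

The cells are seeded

The cells are seeded: Jun 9, 2013.
The cells reach confluence: Jun 9, 2013 + 8 days = Jun 17, 2013.
Transfection is performed: Jun 17, 2013 + 72 days = Aug 28, 2013.
The cells are harvested: Aug 28, 2013 + 61 days = Oct 28, 2013.
The blot is imaged: Oct 28, 2013 + 24 days = Nov 21, 2013.
Jun 11, 2013 falls between when the cells are seeded (Jun 9, 2013) and when the cells reach confluence (Jun 17, 2013).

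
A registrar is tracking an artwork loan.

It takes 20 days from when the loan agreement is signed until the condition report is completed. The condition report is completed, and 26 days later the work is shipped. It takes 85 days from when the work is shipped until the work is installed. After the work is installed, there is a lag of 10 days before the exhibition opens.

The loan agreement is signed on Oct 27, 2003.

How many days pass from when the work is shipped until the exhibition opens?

Causal path: the work is shipped → the work is installed → the exhibition opens.
Total delay along the path: 85 + 10 = 95 days.

95 days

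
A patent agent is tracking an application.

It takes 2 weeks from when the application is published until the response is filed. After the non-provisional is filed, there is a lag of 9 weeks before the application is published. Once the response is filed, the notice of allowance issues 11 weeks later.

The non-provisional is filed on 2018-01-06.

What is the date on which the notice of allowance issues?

The non-provisional is filed: Jan 6, 2018.
The application is published: Jan 6, 2018 + 9 weeks = Mar 10, 2018.
The response is filed: Mar 10, 2018 + 2 weeks = Mar 24, 2018.
The notice of allowance issues: Mar 24, 2018 + 11 weeks = Jun 9, 2018.

2018-06-09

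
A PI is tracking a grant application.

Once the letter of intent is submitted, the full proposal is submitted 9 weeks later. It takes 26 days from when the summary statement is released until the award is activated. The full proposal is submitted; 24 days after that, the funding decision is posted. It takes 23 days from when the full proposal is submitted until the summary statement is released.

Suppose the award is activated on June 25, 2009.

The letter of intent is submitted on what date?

The award is activated: Jun 25, 2009.
The summary statement is released: Jun 25, 2009 − 26 days = May 30, 2009.
The full proposal is submitted: May 30, 2009 − 23 days = May 7, 2009.
The letter of intent is submitted: May 7, 2009 − 9 weeks = Mar 5, 2009.

March 5, 2009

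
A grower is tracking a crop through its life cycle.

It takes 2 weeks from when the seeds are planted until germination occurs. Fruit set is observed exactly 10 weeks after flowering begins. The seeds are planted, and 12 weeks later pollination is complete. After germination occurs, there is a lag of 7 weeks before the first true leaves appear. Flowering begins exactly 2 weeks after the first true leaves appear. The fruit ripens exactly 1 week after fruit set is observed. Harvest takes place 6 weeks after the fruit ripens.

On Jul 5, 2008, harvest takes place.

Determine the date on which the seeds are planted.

Harvest takes place: Jul 5, 2008.
The fruit ripens: Jul 5, 2008 − 6 weeks = May 24, 2008.
Fruit set is observed: May 24, 2008 − 1 week = May 17, 2008.
Flowering begins: May 17, 2008 − 10 weeks = Mar 8, 2008.
The first true leaves appear: Mar 8, 2008 − 2 weeks = Feb 23, 2008.
Germination occurs: Feb 23, 2008 − 7 weeks = Jan 5, 2008.
The seeds are planted: Jan 5, 2008 − 2 weeks = Dec 22, 2007.

Dec 22, 2007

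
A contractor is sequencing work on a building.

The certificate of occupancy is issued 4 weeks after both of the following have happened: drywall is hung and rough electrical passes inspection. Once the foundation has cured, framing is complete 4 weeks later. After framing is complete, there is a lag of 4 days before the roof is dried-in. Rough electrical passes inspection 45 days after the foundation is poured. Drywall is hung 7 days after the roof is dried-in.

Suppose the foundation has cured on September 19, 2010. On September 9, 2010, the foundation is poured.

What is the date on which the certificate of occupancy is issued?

November 25, 2010

The foundation has cured: Sep 19, 2010.
Framing is complete: Sep 19, 2010 + 4 weeks = Oct 17, 2010.
The roof is dried-in: Oct 17, 2010 + 4 days = Oct 21, 2010.
Drywall is hung: Oct 21, 2010 + 7 days = Oct 28, 2010.
The foundation is poured: Sep 9, 2010.
Rough electrical passes inspection: Sep 9, 2010 + 45 days = Oct 24, 2010.
Both prerequisites met — drywall is hung (Oct 28, 2010), rough electrical passes inspection (Oct 24, 2010); the later is Oct 28, 2010.
The certificate of occupancy is issued: Oct 28, 2010 + 4 weeks = Nov 25, 2010.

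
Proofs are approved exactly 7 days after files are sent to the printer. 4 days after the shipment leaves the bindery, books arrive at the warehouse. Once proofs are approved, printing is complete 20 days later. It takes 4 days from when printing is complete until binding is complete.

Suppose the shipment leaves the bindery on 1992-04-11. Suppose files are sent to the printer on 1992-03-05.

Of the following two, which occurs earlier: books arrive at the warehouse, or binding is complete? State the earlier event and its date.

Binding is complete — 1992-04-05

The shipment leaves the bindery: Apr 11, 1992.
Books arrive at the warehouse: Apr 11, 1992 + 4 days = Apr 15, 1992.
Files are sent to the printer: Mar 5, 1992.
Proofs are approved: Mar 5, 1992 + 7 days = Mar 12, 1992.
Printing is complete: Mar 12, 1992 + 20 days = Apr 1, 1992.
Binding is complete: Apr 1, 1992 + 4 days = Apr 5, 1992.
Comparing: books arrive at the warehouse on Apr 15, 1992 vs binding is complete on Apr 5, 1992. Earlier: binding is complete.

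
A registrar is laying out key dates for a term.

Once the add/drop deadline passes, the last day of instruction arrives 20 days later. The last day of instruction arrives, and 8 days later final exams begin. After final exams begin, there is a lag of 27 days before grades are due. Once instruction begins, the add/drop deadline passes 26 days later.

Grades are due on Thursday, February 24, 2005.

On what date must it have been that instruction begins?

Grades are due: Feb 24, 2005.
Final exams begin: Feb 24, 2005 − 27 days = Jan 28, 2005.
The last day of instruction arrives: Jan 28, 2005 − 8 days = Jan 20, 2005.
The add/drop deadline passes: Jan 20, 2005 − 20 days = Dec 31, 2004.
Instruction begins: Dec 31, 2004 − 26 days = Dec 5, 2004.

Sunday, December 5, 2004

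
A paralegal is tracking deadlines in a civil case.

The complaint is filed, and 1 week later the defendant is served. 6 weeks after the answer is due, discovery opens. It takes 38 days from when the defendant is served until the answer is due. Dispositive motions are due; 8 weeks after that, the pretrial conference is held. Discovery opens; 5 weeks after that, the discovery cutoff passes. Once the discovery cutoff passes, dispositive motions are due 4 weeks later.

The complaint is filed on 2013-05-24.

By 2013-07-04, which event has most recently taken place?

The complaint is filed: May 24, 2013.
The defendant is served: May 24, 2013 + 1 week = May 31, 2013.
The answer is due: May 31, 2013 + 38 days = Jul 8, 2013.
Discovery opens: Jul 8, 2013 + 6 weeks = Aug 19, 2013.
The discovery cutoff passes: Aug 19, 2013 + 5 weeks = Sep 23, 2013.
Dispositive motions are due: Sep 23, 2013 + 4 weeks = Oct 21, 2013.
The pretrial conference is held: Oct 21, 2013 + 8 weeks = Dec 16, 2013.
Jul 4, 2013 falls between when the defendant is served (May 31, 2013) and when the answer is due (Jul 8, 2013).

The defendant is served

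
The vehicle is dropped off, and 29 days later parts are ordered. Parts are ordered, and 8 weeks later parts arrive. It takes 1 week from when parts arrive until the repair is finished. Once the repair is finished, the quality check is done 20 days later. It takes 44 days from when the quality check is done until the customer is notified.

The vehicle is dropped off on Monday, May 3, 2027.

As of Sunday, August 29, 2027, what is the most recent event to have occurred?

The vehicle is dropped off: May 3, 2027.
Parts are ordered: May 3, 2027 + 29 days = Jun 1, 2027.
Parts arrive: Jun 1, 2027 + 8 weeks = Jul 27, 2027.
The repair is finished: Jul 27, 2027 + 1 week = Aug 3, 2027.
The quality check is done: Aug 3, 2027 + 20 days = Aug 23, 2027.
The customer is notified: Aug 23, 2027 + 44 days = Oct 6, 2027.
Aug 29, 2027 falls between when the quality check is done (Aug 23, 2027) and when the customer is notified (Oct 6, 2027).

The quality check is done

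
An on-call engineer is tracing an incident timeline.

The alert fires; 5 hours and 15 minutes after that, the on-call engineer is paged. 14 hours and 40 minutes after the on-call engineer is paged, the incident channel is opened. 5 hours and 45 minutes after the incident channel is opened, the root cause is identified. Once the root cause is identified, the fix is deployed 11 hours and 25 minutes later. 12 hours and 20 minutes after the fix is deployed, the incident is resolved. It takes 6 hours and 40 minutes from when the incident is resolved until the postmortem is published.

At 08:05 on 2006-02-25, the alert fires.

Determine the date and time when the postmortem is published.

The alert fires: 08:05 Feb 25, 2006.
The on-call engineer is paged: 08:05 Feb 25, 2006 + 5h15m = 13:20 Feb 25, 2006.
The incident channel is opened: 13:20 Feb 25, 2006 + 14h40m = 04:00 Feb 26, 2006.
The root cause is identified: 04:00 Feb 26, 2006 + 5h45m = 09:45 Feb 26, 2006.
The fix is deployed: 09:45 Feb 26, 2006 + 11h25m = 21:10 Feb 26, 2006.
The incident is resolved: 21:10 Feb 26, 2006 + 12h20m = 09:30 Feb 27, 2006.
The postmortem is published: 09:30 Feb 27, 2006 + 6h40m = 16:10 Feb 27, 2006.

16:10 on 2006-02-27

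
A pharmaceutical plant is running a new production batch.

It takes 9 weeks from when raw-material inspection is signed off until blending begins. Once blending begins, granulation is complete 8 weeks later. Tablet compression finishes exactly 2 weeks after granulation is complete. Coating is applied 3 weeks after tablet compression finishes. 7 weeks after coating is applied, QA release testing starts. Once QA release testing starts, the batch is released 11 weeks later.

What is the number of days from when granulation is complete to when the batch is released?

161 days

Causal path: granulation is complete → tablet compression finishes → coating is applied → QA release testing starts → the batch is released.
Total delay along the path: 2 + 3 + 7 + 11 weeks = 23 weeks = 161 days.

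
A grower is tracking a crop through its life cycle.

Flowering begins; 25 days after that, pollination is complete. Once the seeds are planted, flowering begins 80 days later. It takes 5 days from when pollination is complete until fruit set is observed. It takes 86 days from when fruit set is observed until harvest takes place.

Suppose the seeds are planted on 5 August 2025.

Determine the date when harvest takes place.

17 February 2026

The seeds are planted: Aug 5, 2025.
Flowering begins: Aug 5, 2025 + 80 days = Oct 24, 2025.
Pollination is complete: Oct 24, 2025 + 25 days = Nov 18, 2025.
Fruit set is observed: Nov 18, 2025 + 5 days = Nov 23, 2025.
Harvest takes place: Nov 23, 2025 + 86 days = Feb 17, 2026.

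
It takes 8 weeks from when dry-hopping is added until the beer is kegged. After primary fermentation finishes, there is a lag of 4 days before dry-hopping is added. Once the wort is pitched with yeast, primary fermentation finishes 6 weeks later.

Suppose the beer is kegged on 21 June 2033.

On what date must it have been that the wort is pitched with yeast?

The beer is kegged: Jun 21, 2033.
Dry-hopping is added: Jun 21, 2033 − 8 weeks = Apr 26, 2033.
Primary fermentation finishes: Apr 26, 2033 − 4 days = Apr 22, 2033.
The wort is pitched with yeast: Apr 22, 2033 − 6 weeks = Mar 11, 2033.

11 March 2033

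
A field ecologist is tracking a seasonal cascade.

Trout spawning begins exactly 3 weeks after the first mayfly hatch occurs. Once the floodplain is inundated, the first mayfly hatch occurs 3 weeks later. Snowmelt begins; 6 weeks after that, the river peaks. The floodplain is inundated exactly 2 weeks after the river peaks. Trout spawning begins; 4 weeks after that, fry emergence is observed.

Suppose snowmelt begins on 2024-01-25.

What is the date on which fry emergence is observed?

Snowmelt begins: Jan 25, 2024.
The river peaks: Jan 25, 2024 + 6 weeks = Mar 7, 2024.
The floodplain is inundated: Mar 7, 2024 + 2 weeks = Mar 21, 2024.
The first mayfly hatch occurs: Mar 21, 2024 + 3 weeks = Apr 11, 2024.
Trout spawning begins: Apr 11, 2024 + 3 weeks = May 2, 2024.
Fry emergence is observed: May 2, 2024 + 4 weeks = May 30, 2024.

2024-05-30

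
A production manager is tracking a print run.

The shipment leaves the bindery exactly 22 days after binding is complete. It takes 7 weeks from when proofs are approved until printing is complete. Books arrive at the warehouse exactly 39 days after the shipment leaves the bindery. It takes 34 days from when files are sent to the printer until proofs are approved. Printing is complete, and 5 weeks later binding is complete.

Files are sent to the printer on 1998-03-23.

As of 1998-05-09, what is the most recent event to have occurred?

Proofs are approved

Files are sent to the printer: Mar 23, 1998.
Proofs are approved: Mar 23, 1998 + 34 days = Apr 26, 1998.
Printing is complete: Apr 26, 1998 + 7 weeks = Jun 14, 1998.
Binding is complete: Jun 14, 1998 + 5 weeks = Jul 19, 1998.
The shipment leaves the bindery: Jul 19, 1998 + 22 days = Aug 10, 1998.
Books arrive at the warehouse: Aug 10, 1998 + 39 days = Sep 18, 1998.
May 9, 1998 falls between when proofs are approved (Apr 26, 1998) and when printing is complete (Jun 14, 1998).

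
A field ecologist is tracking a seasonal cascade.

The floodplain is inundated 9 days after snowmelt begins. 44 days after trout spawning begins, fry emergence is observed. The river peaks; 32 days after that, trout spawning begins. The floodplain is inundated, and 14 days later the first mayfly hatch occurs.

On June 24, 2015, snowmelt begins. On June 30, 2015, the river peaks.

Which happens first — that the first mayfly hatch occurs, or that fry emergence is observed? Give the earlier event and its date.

The first mayfly hatch occurs — July 17, 2015

Snowmelt begins: Jun 24, 2015.
The floodplain is inundated: Jun 24, 2015 + 9 days = Jul 3, 2015.
The first mayfly hatch occurs: Jul 3, 2015 + 14 days = Jul 17, 2015.
The river peaks: Jun 30, 2015.
Trout spawning begins: Jun 30, 2015 + 32 days = Aug 1, 2015.
Fry emergence is observed: Aug 1, 2015 + 44 days = Sep 14, 2015.
Comparing: the first mayfly hatch occurs on Jul 17, 2015 vs fry emergence is observed on Sep 14, 2015. Earlier: the first mayfly hatch occurs.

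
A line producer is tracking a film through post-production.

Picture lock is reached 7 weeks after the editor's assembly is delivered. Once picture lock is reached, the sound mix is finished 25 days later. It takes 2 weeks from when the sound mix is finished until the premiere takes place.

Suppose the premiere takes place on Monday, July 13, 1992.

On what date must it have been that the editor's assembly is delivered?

The premiere takes place: Jul 13, 1992.
The sound mix is finished: Jul 13, 1992 − 2 weeks = Jun 29, 1992.
Picture lock is reached: Jun 29, 1992 − 25 days = Jun 4, 1992.
The editor's assembly is delivered: Jun 4, 1992 − 7 weeks = Apr 16, 1992.

Thursday, April 16, 1992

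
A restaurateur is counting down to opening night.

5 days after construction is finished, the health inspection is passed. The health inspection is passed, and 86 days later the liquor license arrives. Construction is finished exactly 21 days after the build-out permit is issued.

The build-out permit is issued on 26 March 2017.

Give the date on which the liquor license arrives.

The build-out permit is issued: Mar 26, 2017.
Construction is finished: Mar 26, 2017 + 21 days = Apr 16, 2017.
The health inspection is passed: Apr 16, 2017 + 5 days = Apr 21, 2017.
The liquor license arrives: Apr 21, 2017 + 86 days = Jul 16, 2017.

16 July 2017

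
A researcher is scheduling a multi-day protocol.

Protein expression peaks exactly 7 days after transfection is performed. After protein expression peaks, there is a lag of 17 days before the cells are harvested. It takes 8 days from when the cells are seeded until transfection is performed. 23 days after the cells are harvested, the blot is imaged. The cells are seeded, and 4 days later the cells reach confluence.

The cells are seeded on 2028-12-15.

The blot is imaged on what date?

The cells are seeded: Dec 15, 2028.
Transfection is performed: Dec 15, 2028 + 8 days = Dec 23, 2028.
Protein expression peaks: Dec 23, 2028 + 7 days = Dec 30, 2028.
The cells are harvested: Dec 30, 2028 + 17 days = Jan 16, 2029.
The blot is imaged: Jan 16, 2029 + 23 days = Feb 8, 2029.

2029-02-08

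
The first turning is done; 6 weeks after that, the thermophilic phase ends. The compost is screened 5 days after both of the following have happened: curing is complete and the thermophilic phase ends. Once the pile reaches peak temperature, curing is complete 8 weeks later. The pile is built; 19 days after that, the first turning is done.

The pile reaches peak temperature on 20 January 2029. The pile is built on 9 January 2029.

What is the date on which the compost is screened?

22 March 2029

The pile reaches peak temperature: Jan 20, 2029.
Curing is complete: Jan 20, 2029 + 8 weeks = Mar 17, 2029.
The pile is built: Jan 9, 2029.
The first turning is done: Jan 9, 2029 + 19 days = Jan 28, 2029.
The thermophilic phase ends: Jan 28, 2029 + 6 weeks = Mar 11, 2029.
Both prerequisites met — curing is complete (Mar 17, 2029), the thermophilic phase ends (Mar 11, 2029); the later is Mar 17, 2029.
The compost is screened: Mar 17, 2029 + 5 days = Mar 22, 2029.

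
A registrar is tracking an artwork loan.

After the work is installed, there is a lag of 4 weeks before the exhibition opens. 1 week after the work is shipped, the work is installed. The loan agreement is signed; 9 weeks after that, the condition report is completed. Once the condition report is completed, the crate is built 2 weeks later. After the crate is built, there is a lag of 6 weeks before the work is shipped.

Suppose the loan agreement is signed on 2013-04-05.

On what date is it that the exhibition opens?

The loan agreement is signed: Apr 5, 2013.
The condition report is completed: Apr 5, 2013 + 9 weeks = Jun 7, 2013.
The crate is built: Jun 7, 2013 + 2 weeks = Jun 21, 2013.
The work is shipped: Jun 21, 2013 + 6 weeks = Aug 2, 2013.
The work is installed: Aug 2, 2013 + 1 week = Aug 9, 2013.
The exhibition opens: Aug 9, 2013 + 4 weeks = Sep 6, 2013.

2013-09-06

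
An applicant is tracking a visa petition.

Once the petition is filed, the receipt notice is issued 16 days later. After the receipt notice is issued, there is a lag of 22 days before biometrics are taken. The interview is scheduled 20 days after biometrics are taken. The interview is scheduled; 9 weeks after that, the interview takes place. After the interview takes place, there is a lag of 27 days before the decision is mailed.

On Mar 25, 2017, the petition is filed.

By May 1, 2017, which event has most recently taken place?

The petition is filed: Mar 25, 2017.
The receipt notice is issued: Mar 25, 2017 + 16 days = Apr 10, 2017.
Biometrics are taken: Apr 10, 2017 + 22 days = May 2, 2017.
The interview is scheduled: May 2, 2017 + 20 days = May 22, 2017.
The interview takes place: May 22, 2017 + 9 weeks = Jul 24, 2017.
The decision is mailed: Jul 24, 2017 + 27 days = Aug 20, 2017.
May 1, 2017 falls between when the receipt notice is issued (Apr 10, 2017) and when biometrics are taken (May 2, 2017).

The receipt notice is issued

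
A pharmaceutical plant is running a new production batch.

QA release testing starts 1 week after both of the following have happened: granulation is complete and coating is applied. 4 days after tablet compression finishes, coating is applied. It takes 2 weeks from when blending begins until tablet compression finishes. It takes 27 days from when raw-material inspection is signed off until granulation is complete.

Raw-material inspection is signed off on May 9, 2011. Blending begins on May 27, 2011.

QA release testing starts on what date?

June 21, 2011

Raw-material inspection is signed off: May 9, 2011.
Granulation is complete: May 9, 2011 + 27 days = Jun 5, 2011.
Blending begins: May 27, 2011.
Tablet compression finishes: May 27, 2011 + 2 weeks = Jun 10, 2011.
Coating is applied: Jun 10, 2011 + 4 days = Jun 14, 2011.
Both prerequisites met — granulation is complete (Jun 5, 2011), coating is applied (Jun 14, 2011); the later is Jun 14, 2011.
QA release testing starts: Jun 14, 2011 + 1 week = Jun 21, 2011.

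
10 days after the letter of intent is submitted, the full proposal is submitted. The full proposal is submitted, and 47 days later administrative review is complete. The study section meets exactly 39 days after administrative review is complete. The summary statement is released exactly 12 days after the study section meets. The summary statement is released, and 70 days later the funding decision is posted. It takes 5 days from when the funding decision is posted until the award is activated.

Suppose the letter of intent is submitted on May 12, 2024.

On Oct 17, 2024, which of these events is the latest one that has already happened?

The letter of intent is submitted: May 12, 2024.
The full proposal is submitted: May 12, 2024 + 10 days = May 22, 2024.
Administrative review is complete: May 22, 2024 + 47 days = Jul 8, 2024.
The study section meets: Jul 8, 2024 + 39 days = Aug 16, 2024.
The summary statement is released: Aug 16, 2024 + 12 days = Aug 28, 2024.
The funding decision is posted: Aug 28, 2024 + 70 days = Nov 6, 2024.
The award is activated: Nov 6, 2024 + 5 days = Nov 11, 2024.
Oct 17, 2024 falls between when the summary statement is released (Aug 28, 2024) and when the funding decision is posted (Nov 6, 2024).

The summary statement is released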